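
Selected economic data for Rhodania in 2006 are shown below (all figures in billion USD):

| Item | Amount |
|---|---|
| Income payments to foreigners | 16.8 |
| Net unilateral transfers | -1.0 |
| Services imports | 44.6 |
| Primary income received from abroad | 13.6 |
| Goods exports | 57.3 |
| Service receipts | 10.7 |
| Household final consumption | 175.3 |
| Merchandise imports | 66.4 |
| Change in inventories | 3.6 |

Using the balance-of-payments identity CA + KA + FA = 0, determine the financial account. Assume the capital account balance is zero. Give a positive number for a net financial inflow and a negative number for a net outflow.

47.2

Goods balance = 57.3 - 66.4 = -9.1
Services balance = 10.7 - 44.6 = -33.9
Trade balance (goods + services) = -9.1 + (-33.9) = -43.0
Net primary income = 13.6 - 16.8 = -3.2
Net secondary income = -1.0
Current account = -43.0 + (-3.2) + (-1.0) = -47.2
Financial account = -(-47.2) = 47.2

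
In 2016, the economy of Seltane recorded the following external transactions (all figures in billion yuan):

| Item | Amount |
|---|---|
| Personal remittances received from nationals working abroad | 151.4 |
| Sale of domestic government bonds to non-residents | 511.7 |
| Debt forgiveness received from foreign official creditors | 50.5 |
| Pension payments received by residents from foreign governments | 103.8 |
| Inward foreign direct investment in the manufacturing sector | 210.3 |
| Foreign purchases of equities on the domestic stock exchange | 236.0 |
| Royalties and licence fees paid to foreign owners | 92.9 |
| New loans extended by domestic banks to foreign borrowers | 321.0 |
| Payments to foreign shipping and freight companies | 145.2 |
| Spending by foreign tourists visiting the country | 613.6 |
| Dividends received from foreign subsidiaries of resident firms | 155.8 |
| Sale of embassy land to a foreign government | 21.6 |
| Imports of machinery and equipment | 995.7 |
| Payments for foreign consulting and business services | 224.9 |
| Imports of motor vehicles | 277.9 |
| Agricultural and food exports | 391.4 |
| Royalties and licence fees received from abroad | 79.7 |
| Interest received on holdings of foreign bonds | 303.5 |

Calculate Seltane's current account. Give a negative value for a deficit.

Goods: -995.7 - 277.9 + 391.4 = -882.2
Services: 79.7 - 224.9 - 92.9 - 145.2 + 613.6 = 230.3
Primary income: 303.5 + 155.8 = 459.3
Secondary income: 103.8 + 151.4 = 255.2
Current account = (-882.2) + 230.3 + 459.3 + 255.2 = 62.6
(Excluded from the current account — financial account: sale of domestic government bonds to non-residents 511.7, inward foreign direct investment in the manufacturing sector 210.3, foreign purchases of equities on the domestic stock exchange 236.0, new loans extended by domestic banks to foreign borrowers 321.0; capital account: debt forgiveness received from foreign official creditors 50.5, sale of embassy land to a foreign government 21.6.)

62.6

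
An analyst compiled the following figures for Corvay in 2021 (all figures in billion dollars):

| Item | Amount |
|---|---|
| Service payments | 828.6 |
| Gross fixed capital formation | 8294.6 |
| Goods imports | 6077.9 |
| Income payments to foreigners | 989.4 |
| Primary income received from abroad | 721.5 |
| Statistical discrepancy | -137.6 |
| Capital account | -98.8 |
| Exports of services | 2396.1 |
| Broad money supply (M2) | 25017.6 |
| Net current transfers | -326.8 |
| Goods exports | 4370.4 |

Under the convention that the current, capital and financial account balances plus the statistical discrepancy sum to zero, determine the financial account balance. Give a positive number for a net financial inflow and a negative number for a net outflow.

971.1

Goods balance = 4370.4 - 6077.9 = -1707.5
Services balance = 2396.1 - 828.6 = 1567.5
Trade balance (goods + services) = -1707.5 + 1567.5 = -140.0
Net primary income = 721.5 - 989.4 = -267.9
Net secondary income = -326.8
Current account = -140.0 + (-267.9) + (-326.8) = -734.7
Financial account = -(-734.7 + (-98.8) + (-137.6)) = 971.1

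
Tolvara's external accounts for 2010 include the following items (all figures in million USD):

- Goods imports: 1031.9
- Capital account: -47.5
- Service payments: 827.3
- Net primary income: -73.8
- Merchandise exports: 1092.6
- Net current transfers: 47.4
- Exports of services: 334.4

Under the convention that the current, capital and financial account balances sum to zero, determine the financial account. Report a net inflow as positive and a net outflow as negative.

506.1

Goods balance = 1092.6 - 1031.9 = 60.7
Services balance = 334.4 - 827.3 = -492.9
Trade balance (goods + services) = 60.7 + (-492.9) = -432.2
Net primary income = -73.8
Net secondary income = 47.4
Current account = -432.2 + (-73.8) + 47.4 = -458.6
Financial account = -(-458.6 + (-47.5)) = 506.1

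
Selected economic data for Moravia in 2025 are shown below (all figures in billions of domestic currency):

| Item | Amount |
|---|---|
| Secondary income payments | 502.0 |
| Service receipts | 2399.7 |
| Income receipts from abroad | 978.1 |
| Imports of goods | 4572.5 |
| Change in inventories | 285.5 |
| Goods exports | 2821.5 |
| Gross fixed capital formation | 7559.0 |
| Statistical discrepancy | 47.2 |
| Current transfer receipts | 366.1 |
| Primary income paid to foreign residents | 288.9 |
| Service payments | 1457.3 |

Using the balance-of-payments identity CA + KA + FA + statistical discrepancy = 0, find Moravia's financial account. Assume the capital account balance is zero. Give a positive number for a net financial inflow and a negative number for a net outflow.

Goods balance = 2821.5 - 4572.5 = -1751.0
Services balance = 2399.7 - 1457.3 = 942.4
Trade balance (goods + services) = -1751.0 + 942.4 = -808.6
Net primary income = 978.1 - 288.9 = 689.2
Net secondary income = 366.1 - 502.0 = -135.9
Current account = -808.6 + 689.2 + (-135.9) = -255.3
Financial account = -(-255.3 + 47.2) = 208.1

208.1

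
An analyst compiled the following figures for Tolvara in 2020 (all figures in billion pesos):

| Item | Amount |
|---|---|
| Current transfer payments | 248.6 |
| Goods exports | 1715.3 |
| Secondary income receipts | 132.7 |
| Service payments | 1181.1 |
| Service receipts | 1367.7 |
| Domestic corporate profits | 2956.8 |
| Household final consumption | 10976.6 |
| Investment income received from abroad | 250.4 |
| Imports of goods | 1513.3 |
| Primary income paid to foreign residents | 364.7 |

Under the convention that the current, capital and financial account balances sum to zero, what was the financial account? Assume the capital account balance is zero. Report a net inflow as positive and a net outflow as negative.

Goods balance = 1715.3 - 1513.3 = 202.0
Services balance = 1367.7 - 1181.1 = 186.6
Trade balance (goods + services) = 202.0 + 186.6 = 388.6
Net primary income = 250.4 - 364.7 = -114.3
Net secondary income = 132.7 - 248.6 = -115.9
Current account = 388.6 + (-114.3) + (-115.9) = 158.4
Financial account = -(158.4) = -158.4

-158.4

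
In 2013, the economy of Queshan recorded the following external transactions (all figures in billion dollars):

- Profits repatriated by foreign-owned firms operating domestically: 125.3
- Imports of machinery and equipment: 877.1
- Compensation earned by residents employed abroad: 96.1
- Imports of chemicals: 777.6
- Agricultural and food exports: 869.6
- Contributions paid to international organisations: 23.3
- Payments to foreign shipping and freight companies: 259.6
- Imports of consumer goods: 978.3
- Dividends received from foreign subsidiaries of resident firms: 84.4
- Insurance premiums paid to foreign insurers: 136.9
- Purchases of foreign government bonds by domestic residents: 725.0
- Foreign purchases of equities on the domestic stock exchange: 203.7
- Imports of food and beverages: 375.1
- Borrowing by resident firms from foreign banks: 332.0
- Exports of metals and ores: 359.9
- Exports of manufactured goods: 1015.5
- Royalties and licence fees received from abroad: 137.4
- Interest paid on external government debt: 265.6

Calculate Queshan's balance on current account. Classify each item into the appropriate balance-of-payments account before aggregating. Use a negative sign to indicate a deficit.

-1255.9

Goods: 1015.5 - 375.1 - 777.6 - 978.3 + 869.6 + 359.9 - 877.1 = -763.1
Services: 137.4 - 136.9 - 259.6 = -259.1
Primary income: 84.4 - 125.3 + 96.1 - 265.6 = -210.4
Secondary income: -23.3
Current account = (-763.1) + (-259.1) + (-210.4) + (-23.3) = -1255.9
(Excluded from the current account — financial account: purchases of foreign government bonds by domestic residents 725.0, foreign purchases of equities on the domestic stock exchange 203.7, borrowing by resident firms from foreign banks 332.0.)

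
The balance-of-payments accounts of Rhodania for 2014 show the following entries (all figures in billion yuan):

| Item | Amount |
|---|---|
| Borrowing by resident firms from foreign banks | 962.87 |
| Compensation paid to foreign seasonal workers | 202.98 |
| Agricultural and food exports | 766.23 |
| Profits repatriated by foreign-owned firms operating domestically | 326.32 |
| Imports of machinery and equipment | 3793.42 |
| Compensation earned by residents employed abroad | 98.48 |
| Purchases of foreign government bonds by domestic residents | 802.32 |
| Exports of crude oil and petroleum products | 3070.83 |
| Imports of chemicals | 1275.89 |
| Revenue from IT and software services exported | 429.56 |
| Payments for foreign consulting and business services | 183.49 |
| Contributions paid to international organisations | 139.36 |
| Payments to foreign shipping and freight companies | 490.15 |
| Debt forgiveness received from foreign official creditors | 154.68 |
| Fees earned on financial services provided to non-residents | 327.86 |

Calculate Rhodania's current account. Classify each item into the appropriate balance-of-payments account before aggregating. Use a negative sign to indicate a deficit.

Goods: 3070.83 - 3793.42 + 766.23 - 1275.89 = -1232.25
Services: -183.49 - 490.15 + 429.56 + 327.86 = 83.78
Primary income: 98.48 - 202.98 - 326.32 = -430.82
Secondary income: -139.36
Current account = (-1232.25) + 83.78 + (-430.82) + (-139.36) = -1718.65
(Excluded from the current account — financial account: borrowing by resident firms from foreign banks 962.87, purchases of foreign government bonds by domestic residents 802.32; capital account: debt forgiveness received from foreign official creditors 154.68.)

-1718.65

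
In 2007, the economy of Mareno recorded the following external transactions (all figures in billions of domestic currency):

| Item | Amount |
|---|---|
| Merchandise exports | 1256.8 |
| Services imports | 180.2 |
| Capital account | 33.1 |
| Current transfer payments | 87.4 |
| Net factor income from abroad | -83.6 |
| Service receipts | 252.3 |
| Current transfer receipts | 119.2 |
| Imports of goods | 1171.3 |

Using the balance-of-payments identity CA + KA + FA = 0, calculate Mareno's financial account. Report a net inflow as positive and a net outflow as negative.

-138.9

Goods balance = 1256.8 - 1171.3 = 85.5
Services balance = 252.3 - 180.2 = 72.1
Trade balance (goods + services) = 85.5 + 72.1 = 157.6
Net primary income = -83.6
Net secondary income = 119.2 - 87.4 = 31.8
Current account = 157.6 + (-83.6) + 31.8 = 105.8
Financial account = -(105.8 + 33.1) = -138.9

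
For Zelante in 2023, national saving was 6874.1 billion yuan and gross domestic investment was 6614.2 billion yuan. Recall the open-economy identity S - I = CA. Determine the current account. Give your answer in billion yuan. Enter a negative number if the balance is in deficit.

CA = S - I = 6874.1 - 6614.2 = 259.9

259.9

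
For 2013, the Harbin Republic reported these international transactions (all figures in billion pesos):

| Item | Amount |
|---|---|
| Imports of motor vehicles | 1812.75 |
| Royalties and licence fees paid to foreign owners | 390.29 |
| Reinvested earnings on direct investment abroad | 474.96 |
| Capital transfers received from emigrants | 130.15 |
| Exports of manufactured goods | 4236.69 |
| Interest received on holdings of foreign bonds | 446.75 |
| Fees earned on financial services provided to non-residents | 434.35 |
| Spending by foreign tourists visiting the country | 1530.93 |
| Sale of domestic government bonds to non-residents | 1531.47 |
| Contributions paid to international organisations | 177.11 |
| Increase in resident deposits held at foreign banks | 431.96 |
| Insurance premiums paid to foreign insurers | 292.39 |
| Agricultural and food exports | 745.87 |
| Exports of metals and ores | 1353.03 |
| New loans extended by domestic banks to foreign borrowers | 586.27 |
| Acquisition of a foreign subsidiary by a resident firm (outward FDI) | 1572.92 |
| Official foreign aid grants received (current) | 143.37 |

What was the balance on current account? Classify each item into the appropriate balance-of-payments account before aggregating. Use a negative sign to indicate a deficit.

Goods: -1812.75 + 1353.03 + 4236.69 + 745.87 = 4522.84
Services: 434.35 + 1530.93 - 390.29 - 292.39 = 1282.60
Primary income: 446.75 + 474.96 = 921.71
Secondary income: 143.37 - 177.11 = -33.74
Current account = 4522.84 + 1282.60 + 921.71 + (-33.74) = 6693.41
(Excluded from the current account — capital account: capital transfers received from emigrants 130.15; financial account: sale of domestic government bonds to non-residents 1531.47, increase in resident deposits held at foreign banks 431.96, new loans extended by domestic banks to foreign borrowers 586.27, acquisition of a foreign subsidiary by a resident firm (outward FDI) 1572.92.)

6693.41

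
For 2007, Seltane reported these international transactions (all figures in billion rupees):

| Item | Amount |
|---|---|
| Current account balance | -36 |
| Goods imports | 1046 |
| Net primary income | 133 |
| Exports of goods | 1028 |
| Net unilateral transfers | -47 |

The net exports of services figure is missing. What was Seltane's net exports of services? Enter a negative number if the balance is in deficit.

-104

Current account = goods balance + services balance + net primary income + net secondary income
Sum of the known components = 68
Net exports of services = CA - (known components) = -36 - 68 = -104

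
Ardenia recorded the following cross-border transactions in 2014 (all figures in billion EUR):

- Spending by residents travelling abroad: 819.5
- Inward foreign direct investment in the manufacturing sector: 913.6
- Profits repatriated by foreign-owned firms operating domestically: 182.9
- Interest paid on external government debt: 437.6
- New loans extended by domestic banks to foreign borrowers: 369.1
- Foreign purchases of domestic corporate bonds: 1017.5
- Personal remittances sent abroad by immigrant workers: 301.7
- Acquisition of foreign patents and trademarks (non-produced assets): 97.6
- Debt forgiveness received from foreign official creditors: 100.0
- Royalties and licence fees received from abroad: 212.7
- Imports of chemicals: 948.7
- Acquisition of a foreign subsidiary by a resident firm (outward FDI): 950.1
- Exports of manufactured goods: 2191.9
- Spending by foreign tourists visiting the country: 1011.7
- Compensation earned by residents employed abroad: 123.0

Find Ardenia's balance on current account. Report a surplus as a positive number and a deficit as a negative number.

Goods: -948.7 + 2191.9 = 1243.2
Services: 1011.7 - 819.5 + 212.7 = 404.9
Primary income: -182.9 + 123.0 - 437.6 = -497.5
Secondary income: -301.7
Current account = 1243.2 + 404.9 + (-497.5) + (-301.7) = 848.9
(Excluded from the current account — financial account: inward foreign direct investment in the manufacturing sector 913.6, new loans extended by domestic banks to foreign borrowers 369.1, foreign purchases of domestic corporate bonds 1017.5, acquisition of a foreign subsidiary by a resident firm (outward FDI) 950.1; capital account: acquisition of foreign patents and trademarks (non-produced assets) 97.6, debt forgiveness received from foreign official creditors 100.0.)

848.9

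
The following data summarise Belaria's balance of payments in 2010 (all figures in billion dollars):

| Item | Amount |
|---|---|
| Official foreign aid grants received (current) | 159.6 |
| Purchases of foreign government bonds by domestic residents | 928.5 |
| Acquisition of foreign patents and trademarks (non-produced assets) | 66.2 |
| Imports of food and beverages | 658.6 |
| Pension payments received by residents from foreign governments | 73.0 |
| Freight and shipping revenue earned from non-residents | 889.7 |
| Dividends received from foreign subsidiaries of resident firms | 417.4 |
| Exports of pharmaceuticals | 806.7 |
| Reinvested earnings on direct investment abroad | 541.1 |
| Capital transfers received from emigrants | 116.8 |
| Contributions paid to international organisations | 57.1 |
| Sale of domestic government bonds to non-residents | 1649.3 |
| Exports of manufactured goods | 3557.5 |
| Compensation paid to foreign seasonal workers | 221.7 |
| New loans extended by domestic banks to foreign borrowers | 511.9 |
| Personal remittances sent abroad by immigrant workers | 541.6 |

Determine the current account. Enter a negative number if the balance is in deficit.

4966.0

Goods: -658.6 + 3557.5 + 806.7 = 3705.6
Services: 889.7
Primary income: 417.4 + 541.1 - 221.7 = 736.8
Secondary income: -57.1 + 73.0 + 159.6 - 541.6 = -366.1
Current account = 3705.6 + 889.7 + 736.8 + (-366.1) = 4966.0
(Excluded from the current account — financial account: purchases of foreign government bonds by domestic residents 928.5, sale of domestic government bonds to non-residents 1649.3, new loans extended by domestic banks to foreign borrowers 511.9; capital account: acquisition of foreign patents and trademarks (non-produced assets) 66.2, capital transfers received from emigrants 116.8.)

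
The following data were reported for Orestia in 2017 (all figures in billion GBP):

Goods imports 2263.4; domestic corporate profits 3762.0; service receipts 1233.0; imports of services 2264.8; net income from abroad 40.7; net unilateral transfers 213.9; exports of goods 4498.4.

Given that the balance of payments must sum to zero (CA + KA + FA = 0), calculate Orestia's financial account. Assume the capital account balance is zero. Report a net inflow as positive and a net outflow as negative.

Goods balance = 4498.4 - 2263.4 = 2235.0
Services balance = 1233.0 - 2264.8 = -1031.8
Trade balance (goods + services) = 2235.0 + (-1031.8) = 1203.2
Net primary income = 40.7
Net secondary income = 213.9
Current account = 1203.2 + 40.7 + 213.9 = 1457.8
Financial account = -(1457.8) = -1457.8

-1457.8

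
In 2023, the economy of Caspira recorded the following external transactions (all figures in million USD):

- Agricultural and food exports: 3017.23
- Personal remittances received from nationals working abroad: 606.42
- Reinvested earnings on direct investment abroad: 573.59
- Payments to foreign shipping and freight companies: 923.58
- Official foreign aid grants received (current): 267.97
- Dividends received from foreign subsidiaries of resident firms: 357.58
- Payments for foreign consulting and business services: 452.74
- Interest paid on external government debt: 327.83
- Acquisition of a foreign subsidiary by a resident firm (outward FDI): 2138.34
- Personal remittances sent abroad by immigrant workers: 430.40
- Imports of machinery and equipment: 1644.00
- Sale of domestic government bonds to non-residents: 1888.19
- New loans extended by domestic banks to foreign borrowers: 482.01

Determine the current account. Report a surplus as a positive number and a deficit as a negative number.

Goods: -1644.00 + 3017.23 = 1373.23
Services: -452.74 - 923.58 = -1376.32
Primary income: -327.83 + 573.59 + 357.58 = 603.34
Secondary income: 267.97 + 606.42 - 430.40 = 443.99
Current account = 1373.23 + (-1376.32) + 603.34 + 443.99 = 1044.24
(Excluded from the current account — financial account: acquisition of a foreign subsidiary by a resident firm (outward FDI) 2138.34, sale of domestic government bonds to non-residents 1888.19, new loans extended by domestic banks to foreign borrowers 482.01.)

1044.24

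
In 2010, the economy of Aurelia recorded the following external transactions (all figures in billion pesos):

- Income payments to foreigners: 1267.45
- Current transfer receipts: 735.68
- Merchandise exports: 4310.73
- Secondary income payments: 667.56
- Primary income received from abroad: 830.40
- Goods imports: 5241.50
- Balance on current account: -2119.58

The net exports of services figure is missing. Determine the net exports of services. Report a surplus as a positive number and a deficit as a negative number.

-819.88

Current account = goods balance + services balance + net primary income + net secondary income
Sum of the known components = -1299.70
Net exports of services = CA - (known components) = -2119.58 - (-1299.70) = -819.88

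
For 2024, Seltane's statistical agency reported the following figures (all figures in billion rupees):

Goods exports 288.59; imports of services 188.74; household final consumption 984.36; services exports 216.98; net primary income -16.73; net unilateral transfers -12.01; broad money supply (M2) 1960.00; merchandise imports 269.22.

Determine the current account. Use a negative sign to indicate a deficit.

Goods balance = 288.59 - 269.22 = 19.37
Services balance = 216.98 - 188.74 = 28.24
Trade balance (goods + services) = 19.37 + 28.24 = 47.61
Net primary income = -16.73
Net secondary income = -12.01
Current account = 47.61 + (-16.73) + (-12.01) = 18.87

18.87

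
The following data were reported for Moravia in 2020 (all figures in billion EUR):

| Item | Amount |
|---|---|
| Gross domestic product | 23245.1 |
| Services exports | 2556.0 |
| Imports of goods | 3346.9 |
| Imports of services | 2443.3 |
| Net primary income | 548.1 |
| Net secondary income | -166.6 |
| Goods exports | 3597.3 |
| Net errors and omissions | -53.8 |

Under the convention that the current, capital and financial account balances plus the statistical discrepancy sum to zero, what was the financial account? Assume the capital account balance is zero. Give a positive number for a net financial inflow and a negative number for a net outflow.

Goods balance = 3597.3 - 3346.9 = 250.4
Services balance = 2556.0 - 2443.3 = 112.7
Trade balance (goods + services) = 250.4 + 112.7 = 363.1
Net primary income = 548.1
Net secondary income = -166.6
Current account = 363.1 + 548.1 + (-166.6) = 744.6
Financial account = -(744.6 + (-53.8)) = -690.8

-690.8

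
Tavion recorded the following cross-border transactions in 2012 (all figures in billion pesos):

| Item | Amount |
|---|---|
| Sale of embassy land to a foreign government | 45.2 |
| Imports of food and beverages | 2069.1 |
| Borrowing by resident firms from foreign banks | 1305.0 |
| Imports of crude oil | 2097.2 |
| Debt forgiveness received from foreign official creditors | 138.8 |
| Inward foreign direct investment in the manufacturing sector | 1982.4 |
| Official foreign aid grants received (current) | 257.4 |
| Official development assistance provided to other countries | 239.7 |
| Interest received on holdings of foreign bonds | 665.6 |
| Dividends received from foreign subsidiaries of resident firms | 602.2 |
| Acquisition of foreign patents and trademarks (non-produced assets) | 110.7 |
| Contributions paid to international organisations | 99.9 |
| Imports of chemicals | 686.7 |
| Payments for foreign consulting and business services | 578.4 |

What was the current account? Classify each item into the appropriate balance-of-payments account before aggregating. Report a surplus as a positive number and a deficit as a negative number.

Goods: -686.7 - 2069.1 - 2097.2 = -4853.0
Services: -578.4
Primary income: 602.2 + 665.6 = 1267.8
Secondary income: -99.9 + 257.4 - 239.7 = -82.2
Current account = (-4853.0) + (-578.4) + 1267.8 + (-82.2) = -4245.8
(Excluded from the current account — capital account: sale of embassy land to a foreign government 45.2, debt forgiveness received from foreign official creditors 138.8, acquisition of foreign patents and trademarks (non-produced assets) 110.7; financial account: borrowing by resident firms from foreign banks 1305.0, inward foreign direct investment in the manufacturing sector 1982.4.)

-4245.8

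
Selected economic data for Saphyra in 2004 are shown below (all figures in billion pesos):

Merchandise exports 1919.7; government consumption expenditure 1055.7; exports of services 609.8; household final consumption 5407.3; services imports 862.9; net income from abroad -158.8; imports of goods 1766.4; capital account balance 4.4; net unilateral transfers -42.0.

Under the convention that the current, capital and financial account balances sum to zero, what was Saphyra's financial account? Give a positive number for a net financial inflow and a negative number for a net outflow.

296.2

Goods balance = 1919.7 - 1766.4 = 153.3
Services balance = 609.8 - 862.9 = -253.1
Trade balance (goods + services) = 153.3 + (-253.1) = -99.8
Net primary income = -158.8
Net secondary income = -42.0
Current account = -99.8 + (-158.8) + (-42.0) = -300.6
Financial account = -(-300.6 + 4.4) = 296.2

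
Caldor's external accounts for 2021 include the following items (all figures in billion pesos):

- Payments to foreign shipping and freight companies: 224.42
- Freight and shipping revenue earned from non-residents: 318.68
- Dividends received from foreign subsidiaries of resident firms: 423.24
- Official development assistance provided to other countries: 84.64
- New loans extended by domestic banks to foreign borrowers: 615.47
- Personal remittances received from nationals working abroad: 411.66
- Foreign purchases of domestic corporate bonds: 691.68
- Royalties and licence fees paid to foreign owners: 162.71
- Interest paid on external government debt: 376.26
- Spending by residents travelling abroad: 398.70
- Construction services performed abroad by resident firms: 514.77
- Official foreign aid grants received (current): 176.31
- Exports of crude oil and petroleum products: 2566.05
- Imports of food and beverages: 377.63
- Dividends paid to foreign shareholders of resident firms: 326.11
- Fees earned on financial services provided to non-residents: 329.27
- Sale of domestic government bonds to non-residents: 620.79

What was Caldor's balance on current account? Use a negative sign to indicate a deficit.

2789.51

Goods: 2566.05 - 377.63 = 2188.42
Services: 318.68 + 329.27 - 162.71 + 514.77 - 398.70 - 224.42 = 376.89
Primary income: 423.24 - 326.11 - 376.26 = -279.13
Secondary income: -84.64 + 176.31 + 411.66 = 503.33
Current account = 2188.42 + 376.89 + (-279.13) + 503.33 = 2789.51
(Excluded from the current account — financial account: new loans extended by domestic banks to foreign borrowers 615.47, foreign purchases of domestic corporate bonds 691.68, sale of domestic government bonds to non-residents 620.79.)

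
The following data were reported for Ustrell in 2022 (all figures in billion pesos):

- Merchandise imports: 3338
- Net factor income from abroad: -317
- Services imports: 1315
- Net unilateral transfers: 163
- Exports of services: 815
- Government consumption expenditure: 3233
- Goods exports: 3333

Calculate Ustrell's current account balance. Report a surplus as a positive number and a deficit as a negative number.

Goods balance = 3333 - 3338 = -5
Services balance = 815 - 1315 = -500
Trade balance (goods + services) = -5 + (-500) = -505
Net primary income = -317
Net secondary income = 163
Current account = -505 + (-317) + 163 = -659

-659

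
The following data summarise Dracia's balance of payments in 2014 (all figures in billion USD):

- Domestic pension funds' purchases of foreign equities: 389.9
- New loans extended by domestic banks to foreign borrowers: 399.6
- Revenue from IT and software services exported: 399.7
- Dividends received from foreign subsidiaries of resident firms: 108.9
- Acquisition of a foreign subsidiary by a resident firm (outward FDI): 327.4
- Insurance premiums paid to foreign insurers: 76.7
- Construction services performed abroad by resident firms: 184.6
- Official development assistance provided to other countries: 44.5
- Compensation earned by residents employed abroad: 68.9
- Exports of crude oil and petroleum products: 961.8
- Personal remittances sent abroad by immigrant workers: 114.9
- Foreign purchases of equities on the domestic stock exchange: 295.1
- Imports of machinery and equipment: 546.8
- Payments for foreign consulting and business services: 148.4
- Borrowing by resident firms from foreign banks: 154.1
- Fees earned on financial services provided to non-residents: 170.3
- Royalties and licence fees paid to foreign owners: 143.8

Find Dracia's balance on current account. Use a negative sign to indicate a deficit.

Goods: 961.8 - 546.8 = 415.0
Services: 170.3 - 148.4 - 76.7 + 184.6 + 399.7 - 143.8 = 385.7
Primary income: 68.9 + 108.9 = 177.8
Secondary income: -114.9 - 44.5 = -159.4
Current account = 415.0 + 385.7 + 177.8 + (-159.4) = 819.1
(Excluded from the current account — financial account: domestic pension funds' purchases of foreign equities 389.9, new loans extended by domestic banks to foreign borrowers 399.6, acquisition of a foreign subsidiary by a resident firm (outward FDI) 327.4, foreign purchases of equities on the domestic stock exchange 295.1, borrowing by resident firms from foreign banks 154.1.)

819.1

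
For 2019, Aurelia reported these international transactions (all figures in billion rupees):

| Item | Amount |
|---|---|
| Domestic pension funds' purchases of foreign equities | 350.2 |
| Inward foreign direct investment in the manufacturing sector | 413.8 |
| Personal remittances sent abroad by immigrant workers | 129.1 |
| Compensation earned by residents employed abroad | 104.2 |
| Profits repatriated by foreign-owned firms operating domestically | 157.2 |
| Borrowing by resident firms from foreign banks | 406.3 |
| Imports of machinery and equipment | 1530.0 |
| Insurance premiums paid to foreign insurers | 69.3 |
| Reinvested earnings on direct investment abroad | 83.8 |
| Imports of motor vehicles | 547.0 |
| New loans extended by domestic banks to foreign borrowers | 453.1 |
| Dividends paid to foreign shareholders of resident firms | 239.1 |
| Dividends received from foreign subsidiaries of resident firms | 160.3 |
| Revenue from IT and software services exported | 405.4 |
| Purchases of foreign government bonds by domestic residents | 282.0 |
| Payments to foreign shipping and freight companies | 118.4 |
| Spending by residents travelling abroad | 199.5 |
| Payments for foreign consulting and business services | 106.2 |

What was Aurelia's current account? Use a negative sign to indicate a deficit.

Goods: -1530.0 - 547.0 = -2077.0
Services: -106.2 + 405.4 - 118.4 - 199.5 - 69.3 = -88.0
Primary income: -239.1 + 83.8 + 104.2 - 157.2 + 160.3 = -48.0
Secondary income: -129.1
Current account = (-2077.0) + (-88.0) + (-48.0) + (-129.1) = -2342.1
(Excluded from the current account — financial account: domestic pension funds' purchases of foreign equities 350.2, inward foreign direct investment in the manufacturing sector 413.8, borrowing by resident firms from foreign banks 406.3, new loans extended by domestic banks to foreign borrowers 453.1, purchases of foreign government bonds by domestic residents 282.0.)

-2342.1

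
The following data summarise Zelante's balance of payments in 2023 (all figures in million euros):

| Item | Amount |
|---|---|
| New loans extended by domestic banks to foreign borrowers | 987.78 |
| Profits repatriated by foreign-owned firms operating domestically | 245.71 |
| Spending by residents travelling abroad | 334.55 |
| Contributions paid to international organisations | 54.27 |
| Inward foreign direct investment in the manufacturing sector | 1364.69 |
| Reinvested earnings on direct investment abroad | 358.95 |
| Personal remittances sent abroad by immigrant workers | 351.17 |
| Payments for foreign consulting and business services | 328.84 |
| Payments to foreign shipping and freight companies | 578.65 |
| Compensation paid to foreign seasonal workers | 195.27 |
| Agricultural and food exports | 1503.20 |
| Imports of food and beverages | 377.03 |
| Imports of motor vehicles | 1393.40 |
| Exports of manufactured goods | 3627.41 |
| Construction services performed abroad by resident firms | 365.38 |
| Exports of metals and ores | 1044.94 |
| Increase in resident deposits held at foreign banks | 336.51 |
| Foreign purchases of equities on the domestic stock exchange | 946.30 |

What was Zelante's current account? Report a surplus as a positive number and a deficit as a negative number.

Goods: 1503.20 + 1044.94 - 1393.40 + 3627.41 - 377.03 = 4405.12
Services: 365.38 - 328.84 - 578.65 - 334.55 = -876.66
Primary income: -195.27 + 358.95 - 245.71 = -82.03
Secondary income: -351.17 - 54.27 = -405.44
Current account = 4405.12 + (-876.66) + (-82.03) + (-405.44) = 3040.99
(Excluded from the current account — financial account: new loans extended by domestic banks to foreign borrowers 987.78, inward foreign direct investment in the manufacturing sector 1364.69, increase in resident deposits held at foreign banks 336.51, foreign purchases of equities on the domestic stock exchange 946.30.)

3040.99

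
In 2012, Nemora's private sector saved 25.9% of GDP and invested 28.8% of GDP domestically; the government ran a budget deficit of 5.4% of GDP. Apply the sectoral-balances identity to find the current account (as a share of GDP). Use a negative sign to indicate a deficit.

By the sectoral-balances identity, CA = (S_private - I) + (T - G).
Private balance = 25.9 - 28.8 = -2.9
Government balance (T - G) = -5.4
CA = -2.9 + (-5.4) = -8.3

-8.3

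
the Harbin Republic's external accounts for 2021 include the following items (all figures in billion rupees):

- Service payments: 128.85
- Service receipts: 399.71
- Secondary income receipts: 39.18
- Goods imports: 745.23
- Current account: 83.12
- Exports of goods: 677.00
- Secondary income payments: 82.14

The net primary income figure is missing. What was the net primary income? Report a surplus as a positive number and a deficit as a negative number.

-76.55

Current account = goods balance + services balance + net primary income + net secondary income
Sum of the known components = 159.67
Net primary income = CA - (known components) = 83.12 - 159.67 = -76.55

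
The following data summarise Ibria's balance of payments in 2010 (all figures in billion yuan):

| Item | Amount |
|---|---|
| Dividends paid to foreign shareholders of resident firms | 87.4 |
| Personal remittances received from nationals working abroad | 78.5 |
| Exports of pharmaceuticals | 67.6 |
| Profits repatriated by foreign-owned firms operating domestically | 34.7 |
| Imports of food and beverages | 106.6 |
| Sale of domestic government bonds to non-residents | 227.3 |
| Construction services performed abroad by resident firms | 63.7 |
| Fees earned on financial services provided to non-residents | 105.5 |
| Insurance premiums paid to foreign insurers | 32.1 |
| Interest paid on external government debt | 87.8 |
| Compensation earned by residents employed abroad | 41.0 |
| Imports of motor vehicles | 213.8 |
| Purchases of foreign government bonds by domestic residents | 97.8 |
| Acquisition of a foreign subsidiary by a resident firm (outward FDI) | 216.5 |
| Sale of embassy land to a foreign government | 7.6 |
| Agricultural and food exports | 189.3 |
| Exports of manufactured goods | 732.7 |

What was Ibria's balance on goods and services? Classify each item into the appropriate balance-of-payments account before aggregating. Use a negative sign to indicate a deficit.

806.3

Goods: 189.3 - 213.8 + 67.6 - 106.6 + 732.7 = 669.2
Services: 63.7 + 105.5 - 32.1 = 137.1
Trade balance = 669.2 + 137.1 = 806.3
(Excluded from the trade balance — primary income: dividends paid to foreign shareholders of resident firms 87.4, profits repatriated by foreign-owned firms operating domestically 34.7, interest paid on external government debt 87.8, compensation earned by residents employed abroad 41.0; secondary income: personal remittances received from nationals working abroad 78.5; financial account: sale of domestic government bonds to non-residents 227.3, purchases of foreign government bonds by domestic residents 97.8, acquisition of a foreign subsidiary by a resident firm (outward FDI) 216.5; capital account: sale of embassy land to a foreign government 7.6.)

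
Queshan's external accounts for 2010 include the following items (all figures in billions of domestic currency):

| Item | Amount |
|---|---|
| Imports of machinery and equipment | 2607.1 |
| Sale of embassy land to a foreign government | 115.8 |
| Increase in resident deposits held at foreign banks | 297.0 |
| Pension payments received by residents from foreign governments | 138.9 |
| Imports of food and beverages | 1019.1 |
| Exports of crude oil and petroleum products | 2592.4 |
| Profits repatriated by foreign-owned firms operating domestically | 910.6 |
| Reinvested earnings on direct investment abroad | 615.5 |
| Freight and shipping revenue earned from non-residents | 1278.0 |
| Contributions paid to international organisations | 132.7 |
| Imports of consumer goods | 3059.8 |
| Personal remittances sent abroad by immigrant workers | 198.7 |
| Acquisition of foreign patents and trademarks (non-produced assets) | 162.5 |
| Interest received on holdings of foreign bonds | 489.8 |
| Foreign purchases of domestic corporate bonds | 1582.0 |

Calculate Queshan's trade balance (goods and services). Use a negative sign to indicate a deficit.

Goods: 2592.4 - 2607.1 - 3059.8 - 1019.1 = -4093.6
Services: 1278.0
Trade balance = -4093.6 + 1278.0 = -2815.6
(Excluded from the trade balance — capital account: sale of embassy land to a foreign government 115.8, acquisition of foreign patents and trademarks (non-produced assets) 162.5; financial account: increase in resident deposits held at foreign banks 297.0, foreign purchases of domestic corporate bonds 1582.0; secondary income: pension payments received by residents from foreign governments 138.9, contributions paid to international organisations 132.7, personal remittances sent abroad by immigrant workers 198.7; primary income: profits repatriated by foreign-owned firms operating domestically 910.6, reinvested earnings on direct investment abroad 615.5, interest received on holdings of foreign bonds 489.8.)

-2815.6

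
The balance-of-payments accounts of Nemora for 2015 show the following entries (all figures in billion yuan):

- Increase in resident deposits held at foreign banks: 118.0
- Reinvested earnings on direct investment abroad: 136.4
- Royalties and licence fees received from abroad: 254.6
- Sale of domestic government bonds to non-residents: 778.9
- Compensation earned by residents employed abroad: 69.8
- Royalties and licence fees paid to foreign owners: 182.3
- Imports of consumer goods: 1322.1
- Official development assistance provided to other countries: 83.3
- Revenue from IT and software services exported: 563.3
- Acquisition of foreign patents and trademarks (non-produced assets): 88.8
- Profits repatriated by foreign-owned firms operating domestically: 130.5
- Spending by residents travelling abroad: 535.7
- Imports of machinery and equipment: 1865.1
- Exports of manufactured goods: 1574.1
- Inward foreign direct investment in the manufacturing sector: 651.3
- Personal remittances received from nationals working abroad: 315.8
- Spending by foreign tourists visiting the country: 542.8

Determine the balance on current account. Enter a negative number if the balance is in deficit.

-662.2

Goods: 1574.1 - 1865.1 - 1322.1 = -1613.1
Services: 254.6 - 535.7 + 563.3 - 182.3 + 542.8 = 642.7
Primary income: 136.4 - 130.5 + 69.8 = 75.7
Secondary income: -83.3 + 315.8 = 232.5
Current account = (-1613.1) + 642.7 + 75.7 + 232.5 = -662.2
(Excluded from the current account — financial account: increase in resident deposits held at foreign banks 118.0, sale of domestic government bonds to non-residents 778.9, inward foreign direct investment in the manufacturing sector 651.3; capital account: acquisition of foreign patents and trademarks (non-produced assets) 88.8.)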